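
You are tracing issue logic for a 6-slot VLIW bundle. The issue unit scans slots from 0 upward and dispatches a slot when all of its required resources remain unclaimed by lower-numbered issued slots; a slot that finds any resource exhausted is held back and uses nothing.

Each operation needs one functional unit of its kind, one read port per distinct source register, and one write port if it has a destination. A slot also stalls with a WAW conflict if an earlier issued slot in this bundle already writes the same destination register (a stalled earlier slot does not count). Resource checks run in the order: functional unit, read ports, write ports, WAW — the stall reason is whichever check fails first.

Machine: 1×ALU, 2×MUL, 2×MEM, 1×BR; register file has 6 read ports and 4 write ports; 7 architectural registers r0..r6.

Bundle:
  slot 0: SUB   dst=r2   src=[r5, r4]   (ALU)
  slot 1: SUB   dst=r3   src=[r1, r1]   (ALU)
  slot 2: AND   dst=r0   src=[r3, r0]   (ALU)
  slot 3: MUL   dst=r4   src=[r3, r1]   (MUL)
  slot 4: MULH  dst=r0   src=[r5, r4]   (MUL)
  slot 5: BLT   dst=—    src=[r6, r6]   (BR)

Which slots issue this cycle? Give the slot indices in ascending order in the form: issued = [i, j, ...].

issued = [0, 3, 4]

#0 ALU src=r5,r4 dispatched  <A:0 Mu:2 Ld:2 B:1 rd:4 wr:3>
#1 ALU src=r1,r1 held:FU  <A:0 Mu:2 Ld:2 B:1 rd:4 wr:3>
#2 ALU src=r3,r0 held:FU  <A:0 Mu:2 Ld:2 B:1 rd:4 wr:3>
#3 MUL src=r3,r1 dispatched  <A:0 Mu:1 Ld:2 B:1 rd:2 wr:2>
#4 MUL src=r5,r4 dispatched  <A:0 Mu:0 Ld:2 B:1 rd:0 wr:1>
#5 BR src=r6,r6 held:RD_PORT  <A:0 Mu:0 Ld:2 B:1 rd:0 wr:1>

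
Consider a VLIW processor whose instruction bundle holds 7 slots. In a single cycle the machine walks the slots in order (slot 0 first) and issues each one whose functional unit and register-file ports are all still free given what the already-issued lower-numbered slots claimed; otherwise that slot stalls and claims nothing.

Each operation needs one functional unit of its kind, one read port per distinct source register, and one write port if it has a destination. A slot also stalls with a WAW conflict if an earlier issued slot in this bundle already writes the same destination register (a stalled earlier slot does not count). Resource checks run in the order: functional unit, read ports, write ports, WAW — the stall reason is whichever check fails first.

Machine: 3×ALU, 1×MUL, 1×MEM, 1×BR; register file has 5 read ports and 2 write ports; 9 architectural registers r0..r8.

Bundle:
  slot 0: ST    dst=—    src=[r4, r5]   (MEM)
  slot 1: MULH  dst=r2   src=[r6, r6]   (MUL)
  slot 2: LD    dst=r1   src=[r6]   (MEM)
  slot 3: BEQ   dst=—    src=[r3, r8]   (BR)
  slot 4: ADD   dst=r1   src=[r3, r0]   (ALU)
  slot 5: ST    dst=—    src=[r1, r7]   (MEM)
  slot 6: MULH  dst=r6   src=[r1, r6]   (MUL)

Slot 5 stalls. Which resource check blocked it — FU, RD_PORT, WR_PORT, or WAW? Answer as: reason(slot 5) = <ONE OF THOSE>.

slot 0 (MEM): ISSUE — free A3,Mu1,Ld0,B1 rp3 wp2
slot 1 (MUL): ISSUE — free A3,Mu0,Ld0,B1 rp2 wp1
slot 2 (MEM): stall FU — free A3,Mu0,Ld0,B1 rp2 wp1
slot 3 (BR): ISSUE — free A3,Mu0,Ld0,B0 rp0 wp1
slot 4 (ALU): stall RD_PORT — free A3,Mu0,Ld0,B0 rp0 wp1
slot 5 (MEM): stall FU — free A3,Mu0,Ld0,B0 rp0 wp1
slot 6 (MUL): stall FU — free A3,Mu0,Ld0,B0 rp0 wp1

reason(slot 5) = FU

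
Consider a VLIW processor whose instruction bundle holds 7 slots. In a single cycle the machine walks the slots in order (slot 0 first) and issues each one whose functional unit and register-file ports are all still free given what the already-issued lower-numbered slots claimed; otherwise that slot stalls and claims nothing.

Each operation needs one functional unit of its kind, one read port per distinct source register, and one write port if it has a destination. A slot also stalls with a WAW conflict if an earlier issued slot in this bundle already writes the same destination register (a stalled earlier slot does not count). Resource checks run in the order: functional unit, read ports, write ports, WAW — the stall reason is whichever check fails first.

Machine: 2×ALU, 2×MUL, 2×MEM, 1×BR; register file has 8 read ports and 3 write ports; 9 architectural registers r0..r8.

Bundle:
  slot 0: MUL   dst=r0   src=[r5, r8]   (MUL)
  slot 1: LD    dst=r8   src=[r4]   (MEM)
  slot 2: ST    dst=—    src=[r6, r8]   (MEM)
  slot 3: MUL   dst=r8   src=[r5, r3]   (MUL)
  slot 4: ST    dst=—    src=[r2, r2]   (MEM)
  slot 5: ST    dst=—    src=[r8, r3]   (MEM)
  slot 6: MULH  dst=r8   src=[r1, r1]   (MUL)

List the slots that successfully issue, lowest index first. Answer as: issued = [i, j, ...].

slot 0 (MUL): ISSUE — free A2,Mu1,Ld2,B1 rp6 wp2
slot 1 (MEM): ISSUE — free A2,Mu1,Ld1,B1 rp5 wp1
slot 2 (MEM): ISSUE — free A2,Mu1,Ld0,B1 rp3 wp1
slot 3 (MUL): stall WAW — free A2,Mu1,Ld0,B1 rp3 wp1
slot 4 (MEM): stall FU — free A2,Mu1,Ld0,B1 rp3 wp1
slot 5 (MEM): stall FU — free A2,Mu1,Ld0,B1 rp3 wp1
slot 6 (MUL): stall WAW — free A2,Mu1,Ld0,B1 rp3 wp1

issued = [0, 1, 2]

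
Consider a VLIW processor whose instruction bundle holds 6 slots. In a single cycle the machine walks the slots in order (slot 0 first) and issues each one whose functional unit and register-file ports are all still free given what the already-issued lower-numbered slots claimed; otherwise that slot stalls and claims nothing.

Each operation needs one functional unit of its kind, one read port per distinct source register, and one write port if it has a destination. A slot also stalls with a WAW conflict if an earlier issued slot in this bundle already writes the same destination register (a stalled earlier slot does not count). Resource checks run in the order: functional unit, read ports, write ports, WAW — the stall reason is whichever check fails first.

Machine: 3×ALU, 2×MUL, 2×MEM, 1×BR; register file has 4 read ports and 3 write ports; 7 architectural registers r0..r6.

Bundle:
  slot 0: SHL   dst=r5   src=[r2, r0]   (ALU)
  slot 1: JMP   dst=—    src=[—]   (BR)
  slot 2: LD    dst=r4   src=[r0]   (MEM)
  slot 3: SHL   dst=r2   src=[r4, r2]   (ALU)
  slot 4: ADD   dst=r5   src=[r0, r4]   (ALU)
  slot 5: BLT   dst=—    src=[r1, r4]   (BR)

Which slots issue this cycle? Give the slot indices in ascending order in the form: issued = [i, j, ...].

issued = [0, 1, 2]

slot 0 (ALU): ISSUE — free A2,Mu2,Ld2,B1 rp2 wp2
slot 1 (BR): ISSUE — free A2,Mu2,Ld2,B0 rp2 wp2
slot 2 (MEM): ISSUE — free A2,Mu2,Ld1,B0 rp1 wp1
slot 3 (ALU): stall RD_PORT — free A2,Mu2,Ld1,B0 rp1 wp1
slot 4 (ALU): stall RD_PORT — free A2,Mu2,Ld1,B0 rp1 wp1
slot 5 (BR): stall FU — free A2,Mu2,Ld1,B0 rp1 wp1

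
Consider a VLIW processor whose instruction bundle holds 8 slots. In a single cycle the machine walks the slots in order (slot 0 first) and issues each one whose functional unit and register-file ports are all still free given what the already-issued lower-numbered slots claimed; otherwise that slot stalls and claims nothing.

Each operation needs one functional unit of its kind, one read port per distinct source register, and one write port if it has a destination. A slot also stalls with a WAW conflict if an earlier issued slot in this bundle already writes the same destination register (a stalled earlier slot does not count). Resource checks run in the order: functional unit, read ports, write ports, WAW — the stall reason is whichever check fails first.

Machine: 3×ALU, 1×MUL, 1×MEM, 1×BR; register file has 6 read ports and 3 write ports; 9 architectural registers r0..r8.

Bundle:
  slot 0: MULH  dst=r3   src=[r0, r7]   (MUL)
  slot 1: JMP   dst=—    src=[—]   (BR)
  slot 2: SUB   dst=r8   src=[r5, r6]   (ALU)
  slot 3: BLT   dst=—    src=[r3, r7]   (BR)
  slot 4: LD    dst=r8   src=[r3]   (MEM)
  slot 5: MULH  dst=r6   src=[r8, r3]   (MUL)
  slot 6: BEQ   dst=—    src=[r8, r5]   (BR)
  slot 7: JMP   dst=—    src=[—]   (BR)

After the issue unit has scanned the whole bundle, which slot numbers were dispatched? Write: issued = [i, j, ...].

issued = [0, 1, 2]

(0) want 1×MUL +2rd +1wr — yes → AL3|MU0|ME1|BR1|rd4|wr2
(1) want 1×BR +0rd +0wr — yes → AL3|MU0|ME1|BR0|rd4|wr2
(2) want 1×ALU +2rd +1wr — yes → AL2|MU0|ME1|BR0|rd2|wr1
(3) want 1×BR +2rd +0wr — FU → AL2|MU0|ME1|BR0|rd2|wr1
(4) want 1×MEM +1rd +1wr — WAW → AL2|MU0|ME1|BR0|rd2|wr1
(5) want 1×MUL +2rd +1wr — FU → AL2|MU0|ME1|BR0|rd2|wr1
(6) want 1×BR +2rd +0wr — FU → AL2|MU0|ME1|BR0|rd2|wr1
(7) want 1×BR +0rd +0wr — FU → AL2|MU0|ME1|BR0|rd2|wr1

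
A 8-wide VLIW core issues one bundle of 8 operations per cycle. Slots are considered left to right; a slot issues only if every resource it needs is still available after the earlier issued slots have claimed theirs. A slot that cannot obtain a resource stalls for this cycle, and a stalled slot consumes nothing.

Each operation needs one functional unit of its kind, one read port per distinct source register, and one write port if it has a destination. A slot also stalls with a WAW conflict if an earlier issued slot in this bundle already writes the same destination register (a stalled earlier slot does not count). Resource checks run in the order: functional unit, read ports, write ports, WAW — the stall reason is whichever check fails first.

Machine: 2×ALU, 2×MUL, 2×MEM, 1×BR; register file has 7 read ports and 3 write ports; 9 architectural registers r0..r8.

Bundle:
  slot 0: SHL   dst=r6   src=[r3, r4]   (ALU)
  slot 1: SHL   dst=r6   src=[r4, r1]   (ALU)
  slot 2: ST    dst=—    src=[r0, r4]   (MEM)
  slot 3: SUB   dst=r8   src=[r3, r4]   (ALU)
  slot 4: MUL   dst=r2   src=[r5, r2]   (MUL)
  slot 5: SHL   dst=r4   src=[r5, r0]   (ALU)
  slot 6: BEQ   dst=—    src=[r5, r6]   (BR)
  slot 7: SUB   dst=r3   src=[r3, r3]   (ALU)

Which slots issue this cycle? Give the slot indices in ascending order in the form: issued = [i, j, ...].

issued = [0, 2, 3]

(0) want 1×ALU +2rd +1wr — yes → AL1|MU2|ME2|BR1|rd5|wr2
(1) want 1×ALU +2rd +1wr — WAW → AL1|MU2|ME2|BR1|rd5|wr2
(2) want 1×MEM +2rd +0wr — yes → AL1|MU2|ME1|BR1|rd3|wr2
(3) want 1×ALU +2rd +1wr — yes → AL0|MU2|ME1|BR1|rd1|wr1
(4) want 1×MUL +2rd +1wr — RD_PORT → AL0|MU2|ME1|BR1|rd1|wr1
(5) want 1×ALU +2rd +1wr — FU → AL0|MU2|ME1|BR1|rd1|wr1
(6) want 1×BR +2rd +0wr — RD_PORT → AL0|MU2|ME1|BR1|rd1|wr1
(7) want 1×ALU +1rd +1wr — FU → AL0|MU2|ME1|BR1|rd1|wr1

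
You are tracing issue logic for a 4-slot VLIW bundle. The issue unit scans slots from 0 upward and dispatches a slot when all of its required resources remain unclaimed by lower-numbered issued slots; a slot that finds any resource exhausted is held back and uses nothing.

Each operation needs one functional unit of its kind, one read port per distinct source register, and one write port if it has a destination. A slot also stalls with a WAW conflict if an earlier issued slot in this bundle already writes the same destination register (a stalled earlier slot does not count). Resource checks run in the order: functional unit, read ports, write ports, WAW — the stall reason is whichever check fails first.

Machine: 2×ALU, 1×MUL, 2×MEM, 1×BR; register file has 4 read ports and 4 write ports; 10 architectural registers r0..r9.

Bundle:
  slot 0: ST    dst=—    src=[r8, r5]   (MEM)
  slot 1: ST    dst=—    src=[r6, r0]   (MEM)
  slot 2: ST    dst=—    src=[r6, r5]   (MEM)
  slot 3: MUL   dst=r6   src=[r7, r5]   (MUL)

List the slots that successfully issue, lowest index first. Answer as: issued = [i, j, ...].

[0] MEM needs rd=2 wr=0: ok; after: ALU=2 MUL=1 MEM=1 BR=1, R=2, W=4
[1] MEM needs rd=2 wr=0: ok; after: ALU=2 MUL=1 MEM=0 BR=1, R=0, W=4
[2] MEM needs rd=2 wr=0: FU; after: ALU=2 MUL=1 MEM=0 BR=1, R=0, W=4
[3] MUL needs rd=2 wr=1: RD_PORT; after: ALU=2 MUL=1 MEM=0 BR=1, R=0, W=4

issued = [0, 1]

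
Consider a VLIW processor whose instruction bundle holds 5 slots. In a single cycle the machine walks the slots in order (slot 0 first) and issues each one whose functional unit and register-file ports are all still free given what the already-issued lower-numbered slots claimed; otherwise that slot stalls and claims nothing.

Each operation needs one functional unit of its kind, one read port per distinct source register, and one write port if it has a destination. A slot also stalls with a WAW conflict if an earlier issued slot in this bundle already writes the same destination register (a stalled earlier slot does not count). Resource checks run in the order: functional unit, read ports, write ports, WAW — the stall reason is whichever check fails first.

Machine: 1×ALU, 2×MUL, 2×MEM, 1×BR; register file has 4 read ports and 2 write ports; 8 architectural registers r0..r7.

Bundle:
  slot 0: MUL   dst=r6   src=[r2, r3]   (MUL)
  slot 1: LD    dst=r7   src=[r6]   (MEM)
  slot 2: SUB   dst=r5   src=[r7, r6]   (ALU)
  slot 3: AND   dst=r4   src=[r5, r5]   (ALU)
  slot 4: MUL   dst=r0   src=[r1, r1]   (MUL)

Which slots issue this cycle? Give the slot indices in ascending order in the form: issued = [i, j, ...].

issued = [0, 1]

[0] MUL needs rd=2 wr=1: ok; after: ALU=1 MUL=1 MEM=2 BR=1, R=2, W=1
[1] MEM needs rd=1 wr=1: ok; after: ALU=1 MUL=1 MEM=1 BR=1, R=1, W=0
[2] ALU needs rd=2 wr=1: RD_PORT; after: ALU=1 MUL=1 MEM=1 BR=1, R=1, W=0
[3] ALU needs rd=1 wr=1: WR_PORT; after: ALU=1 MUL=1 MEM=1 BR=1, R=1, W=0
[4] MUL needs rd=1 wr=1: WR_PORT; after: ALU=1 MUL=1 MEM=1 BR=1, R=1, W=0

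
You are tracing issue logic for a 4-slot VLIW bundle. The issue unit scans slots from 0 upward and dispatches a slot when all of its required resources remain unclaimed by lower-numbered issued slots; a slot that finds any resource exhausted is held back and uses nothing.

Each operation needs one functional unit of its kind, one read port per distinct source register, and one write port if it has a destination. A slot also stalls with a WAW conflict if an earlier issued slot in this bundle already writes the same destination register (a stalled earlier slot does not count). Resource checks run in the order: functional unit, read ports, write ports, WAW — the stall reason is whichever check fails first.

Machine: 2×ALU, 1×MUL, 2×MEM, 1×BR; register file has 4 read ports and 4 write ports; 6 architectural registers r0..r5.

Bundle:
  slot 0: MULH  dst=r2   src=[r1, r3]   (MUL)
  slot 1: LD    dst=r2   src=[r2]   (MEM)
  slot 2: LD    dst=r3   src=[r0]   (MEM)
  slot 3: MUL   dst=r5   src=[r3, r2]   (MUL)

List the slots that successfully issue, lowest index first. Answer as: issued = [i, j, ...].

issued = [0, 2]

slot 0 (MUL): ISSUE — free A2,Mu0,Ld2,B1 rp2 wp3
slot 1 (MEM): stall WAW — free A2,Mu0,Ld2,B1 rp2 wp3
slot 2 (MEM): ISSUE — free A2,Mu0,Ld1,B1 rp1 wp2
slot 3 (MUL): stall FU — free A2,Mu0,Ld1,B1 rp1 wp2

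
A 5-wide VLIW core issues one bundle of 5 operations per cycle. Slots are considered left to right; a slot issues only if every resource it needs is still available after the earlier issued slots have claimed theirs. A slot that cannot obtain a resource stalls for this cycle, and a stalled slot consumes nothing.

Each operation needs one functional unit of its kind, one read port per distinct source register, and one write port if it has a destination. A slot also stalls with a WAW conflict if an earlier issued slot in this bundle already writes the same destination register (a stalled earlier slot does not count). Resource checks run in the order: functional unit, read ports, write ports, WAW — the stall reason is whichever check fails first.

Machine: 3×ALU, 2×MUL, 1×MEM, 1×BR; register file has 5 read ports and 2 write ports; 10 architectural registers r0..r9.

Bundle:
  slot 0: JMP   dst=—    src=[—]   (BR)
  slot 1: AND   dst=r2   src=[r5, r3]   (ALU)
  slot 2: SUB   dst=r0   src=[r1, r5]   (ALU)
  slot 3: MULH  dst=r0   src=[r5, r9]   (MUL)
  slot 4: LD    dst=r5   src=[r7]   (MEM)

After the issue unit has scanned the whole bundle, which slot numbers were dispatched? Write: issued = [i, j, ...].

issued = [0, 1, 2]

#0 BR src=- dispatched  <A:3 Mu:2 Ld:1 B:0 rd:5 wr:2>
#1 ALU src=r5,r3 dispatched  <A:2 Mu:2 Ld:1 B:0 rd:3 wr:1>
#2 ALU src=r1,r5 dispatched  <A:1 Mu:2 Ld:1 B:0 rd:1 wr:0>
#3 MUL src=r5,r9 held:RD_PORT  <A:1 Mu:2 Ld:1 B:0 rd:1 wr:0>
#4 MEM src=r7 held:WR_PORT  <A:1 Mu:2 Ld:1 B:0 rd:1 wr:0>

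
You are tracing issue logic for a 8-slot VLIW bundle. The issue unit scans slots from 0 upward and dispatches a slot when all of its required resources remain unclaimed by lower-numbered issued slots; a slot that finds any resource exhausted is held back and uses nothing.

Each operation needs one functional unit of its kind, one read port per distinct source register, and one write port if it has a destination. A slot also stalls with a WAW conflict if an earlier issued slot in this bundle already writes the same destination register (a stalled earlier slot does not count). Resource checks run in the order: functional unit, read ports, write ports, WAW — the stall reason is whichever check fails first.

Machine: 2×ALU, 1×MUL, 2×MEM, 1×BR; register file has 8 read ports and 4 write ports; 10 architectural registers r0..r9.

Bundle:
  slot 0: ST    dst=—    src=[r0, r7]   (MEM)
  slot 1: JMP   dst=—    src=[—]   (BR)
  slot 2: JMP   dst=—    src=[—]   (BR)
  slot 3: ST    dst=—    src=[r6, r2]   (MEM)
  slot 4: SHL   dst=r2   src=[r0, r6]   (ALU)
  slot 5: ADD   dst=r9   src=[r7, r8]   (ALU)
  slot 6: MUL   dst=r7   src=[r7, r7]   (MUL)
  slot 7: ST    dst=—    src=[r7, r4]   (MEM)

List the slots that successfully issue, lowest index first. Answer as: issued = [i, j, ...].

  0. MEM ⇒ go  {2A/1Mu/1Ld/1B | 6r 4w}
  1. BR ⇒ go  {2A/1Mu/1Ld/0B | 6r 4w}
  2. BR ⇒ no(FU)  {2A/1Mu/1Ld/0B | 6r 4w}
  3. MEM ⇒ go  {2A/1Mu/0Ld/0B | 4r 4w}
  4. ALU→r2 ⇒ go  {1A/1Mu/0Ld/0B | 2r 3w}
  5. ALU→r9 ⇒ go  {0A/1Mu/0Ld/0B | 0r 2w}
  6. MUL→r7 ⇒ no(RD_PORT)  {0A/1Mu/0Ld/0B | 0r 2w}
  7. MEM ⇒ no(FU)  {0A/1Mu/0Ld/0B | 0r 2w}

issued = [0, 1, 3, 4, 5]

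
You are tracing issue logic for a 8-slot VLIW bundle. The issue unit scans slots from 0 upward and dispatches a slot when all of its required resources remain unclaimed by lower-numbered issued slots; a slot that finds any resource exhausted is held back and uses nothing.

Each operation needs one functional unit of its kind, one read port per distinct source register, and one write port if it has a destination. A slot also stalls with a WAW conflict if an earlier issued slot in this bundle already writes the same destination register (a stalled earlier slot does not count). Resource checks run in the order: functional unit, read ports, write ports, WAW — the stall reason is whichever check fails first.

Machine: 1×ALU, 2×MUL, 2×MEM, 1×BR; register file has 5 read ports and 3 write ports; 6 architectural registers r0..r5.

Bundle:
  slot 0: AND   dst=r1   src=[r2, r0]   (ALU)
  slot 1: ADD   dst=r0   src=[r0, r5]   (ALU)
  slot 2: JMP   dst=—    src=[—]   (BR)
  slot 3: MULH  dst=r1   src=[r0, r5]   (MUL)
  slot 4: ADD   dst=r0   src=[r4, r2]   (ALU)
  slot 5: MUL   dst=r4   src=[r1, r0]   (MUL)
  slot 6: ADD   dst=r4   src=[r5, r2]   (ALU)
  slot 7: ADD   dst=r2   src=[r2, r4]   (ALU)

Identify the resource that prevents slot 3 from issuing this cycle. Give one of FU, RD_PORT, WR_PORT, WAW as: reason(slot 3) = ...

reason(slot 3) = WAW

  0. ALU→r1 ⇒ go  {0A/2Mu/2Ld/1B | 3r 2w}
  1. ALU→r0 ⇒ no(FU)  {0A/2Mu/2Ld/1B | 3r 2w}
  2. BR ⇒ go  {0A/2Mu/2Ld/0B | 3r 2w}
  3. MUL→r1 ⇒ no(WAW)  {0A/2Mu/2Ld/0B | 3r 2w}
  4. ALU→r0 ⇒ no(FU)  {0A/2Mu/2Ld/0B | 3r 2w}
  5. MUL→r4 ⇒ go  {0A/1Mu/2Ld/0B | 1r 1w}
  6. ALU→r4 ⇒ no(FU)  {0A/1Mu/2Ld/0B | 1r 1w}
  7. ALU→r2 ⇒ no(FU)  {0A/1Mu/2Ld/0B | 1r 1w}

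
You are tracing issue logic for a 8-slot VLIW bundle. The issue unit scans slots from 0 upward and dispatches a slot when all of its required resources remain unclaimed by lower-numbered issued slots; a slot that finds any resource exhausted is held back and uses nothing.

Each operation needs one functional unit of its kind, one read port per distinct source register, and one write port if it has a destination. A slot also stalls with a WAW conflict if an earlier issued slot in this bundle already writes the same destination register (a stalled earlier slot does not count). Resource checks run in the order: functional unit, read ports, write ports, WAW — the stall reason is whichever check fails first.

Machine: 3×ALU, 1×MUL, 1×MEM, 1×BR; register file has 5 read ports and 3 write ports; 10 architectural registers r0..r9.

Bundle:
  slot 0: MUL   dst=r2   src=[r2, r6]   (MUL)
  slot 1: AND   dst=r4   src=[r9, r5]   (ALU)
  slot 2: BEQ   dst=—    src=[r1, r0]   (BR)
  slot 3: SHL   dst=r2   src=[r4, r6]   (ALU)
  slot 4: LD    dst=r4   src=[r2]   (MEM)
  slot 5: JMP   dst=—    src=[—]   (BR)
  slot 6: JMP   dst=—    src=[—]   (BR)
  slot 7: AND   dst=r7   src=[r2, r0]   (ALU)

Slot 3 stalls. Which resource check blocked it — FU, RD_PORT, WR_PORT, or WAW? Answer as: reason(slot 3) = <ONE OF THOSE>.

slot 0 (MUL): ISSUE — free A3,Mu0,Ld1,B1 rp3 wp2
slot 1 (ALU): ISSUE — free A2,Mu0,Ld1,B1 rp1 wp1
slot 2 (BR): stall RD_PORT — free A2,Mu0,Ld1,B1 rp1 wp1
slot 3 (ALU): stall RD_PORT — free A2,Mu0,Ld1,B1 rp1 wp1
slot 4 (MEM): stall WAW — free A2,Mu0,Ld1,B1 rp1 wp1
slot 5 (BR): ISSUE — free A2,Mu0,Ld1,B0 rp1 wp1
slot 6 (BR): stall FU — free A2,Mu0,Ld1,B0 rp1 wp1
slot 7 (ALU): stall RD_PORT — free A2,Mu0,Ld1,B0 rp1 wp1

reason(slot 3) = RD_PORT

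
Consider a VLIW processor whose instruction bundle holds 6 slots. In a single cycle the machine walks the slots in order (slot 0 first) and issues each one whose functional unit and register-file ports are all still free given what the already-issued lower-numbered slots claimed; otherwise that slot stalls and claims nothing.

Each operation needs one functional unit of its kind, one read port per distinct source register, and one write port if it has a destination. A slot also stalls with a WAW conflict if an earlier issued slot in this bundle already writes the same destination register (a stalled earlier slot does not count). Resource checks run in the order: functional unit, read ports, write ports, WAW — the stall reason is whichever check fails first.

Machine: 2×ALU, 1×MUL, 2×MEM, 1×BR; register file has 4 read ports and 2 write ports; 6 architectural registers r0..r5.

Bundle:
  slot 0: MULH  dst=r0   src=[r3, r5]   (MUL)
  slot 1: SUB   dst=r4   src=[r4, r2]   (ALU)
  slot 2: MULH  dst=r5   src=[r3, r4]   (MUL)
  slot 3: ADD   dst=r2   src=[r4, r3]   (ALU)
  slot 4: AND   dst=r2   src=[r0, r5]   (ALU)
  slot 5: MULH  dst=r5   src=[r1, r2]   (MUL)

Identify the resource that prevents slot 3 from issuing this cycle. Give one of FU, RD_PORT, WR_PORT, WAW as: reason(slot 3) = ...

[0] MUL needs rd=2 wr=1: ok; after: ALU=2 MUL=0 MEM=2 BR=1, R=2, W=1
[1] ALU needs rd=2 wr=1: ok; after: ALU=1 MUL=0 MEM=2 BR=1, R=0, W=0
[2] MUL needs rd=2 wr=1: FU; after: ALU=1 MUL=0 MEM=2 BR=1, R=0, W=0
[3] ALU needs rd=2 wr=1: RD_PORT; after: ALU=1 MUL=0 MEM=2 BR=1, R=0, W=0
[4] ALU needs rd=2 wr=1: RD_PORT; after: ALU=1 MUL=0 MEM=2 BR=1, R=0, W=0
[5] MUL needs rd=2 wr=1: FU; after: ALU=1 MUL=0 MEM=2 BR=1, R=0, W=0

reason(slot 3) = RD_PORT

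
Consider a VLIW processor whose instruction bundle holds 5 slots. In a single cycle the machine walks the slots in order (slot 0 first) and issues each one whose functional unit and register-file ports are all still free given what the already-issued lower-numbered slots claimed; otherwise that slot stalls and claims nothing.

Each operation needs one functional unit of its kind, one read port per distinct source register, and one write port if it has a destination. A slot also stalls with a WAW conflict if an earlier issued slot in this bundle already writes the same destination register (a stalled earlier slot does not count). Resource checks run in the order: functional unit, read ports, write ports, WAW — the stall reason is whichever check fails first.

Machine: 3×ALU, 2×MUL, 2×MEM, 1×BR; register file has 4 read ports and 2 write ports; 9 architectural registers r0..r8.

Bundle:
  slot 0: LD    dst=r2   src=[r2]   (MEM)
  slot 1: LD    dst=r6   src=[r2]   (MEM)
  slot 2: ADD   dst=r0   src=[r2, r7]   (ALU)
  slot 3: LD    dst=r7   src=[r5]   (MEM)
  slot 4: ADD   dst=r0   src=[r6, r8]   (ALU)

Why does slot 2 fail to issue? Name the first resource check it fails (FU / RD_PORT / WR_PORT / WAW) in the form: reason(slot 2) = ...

reason(slot 2) = WR_PORT

  0. MEM→r2 ⇒ go  {3A/2Mu/1Ld/1B | 3r 1w}
  1. MEM→r6 ⇒ go  {3A/2Mu/0Ld/1B | 2r 0w}
  2. ALU→r0 ⇒ no(WR_PORT)  {3A/2Mu/0Ld/1B | 2r 0w}
  3. MEM→r7 ⇒ no(FU)  {3A/2Mu/0Ld/1B | 2r 0w}
  4. ALU→r0 ⇒ no(WR_PORT)  {3A/2Mu/0Ld/1B | 2r 0w}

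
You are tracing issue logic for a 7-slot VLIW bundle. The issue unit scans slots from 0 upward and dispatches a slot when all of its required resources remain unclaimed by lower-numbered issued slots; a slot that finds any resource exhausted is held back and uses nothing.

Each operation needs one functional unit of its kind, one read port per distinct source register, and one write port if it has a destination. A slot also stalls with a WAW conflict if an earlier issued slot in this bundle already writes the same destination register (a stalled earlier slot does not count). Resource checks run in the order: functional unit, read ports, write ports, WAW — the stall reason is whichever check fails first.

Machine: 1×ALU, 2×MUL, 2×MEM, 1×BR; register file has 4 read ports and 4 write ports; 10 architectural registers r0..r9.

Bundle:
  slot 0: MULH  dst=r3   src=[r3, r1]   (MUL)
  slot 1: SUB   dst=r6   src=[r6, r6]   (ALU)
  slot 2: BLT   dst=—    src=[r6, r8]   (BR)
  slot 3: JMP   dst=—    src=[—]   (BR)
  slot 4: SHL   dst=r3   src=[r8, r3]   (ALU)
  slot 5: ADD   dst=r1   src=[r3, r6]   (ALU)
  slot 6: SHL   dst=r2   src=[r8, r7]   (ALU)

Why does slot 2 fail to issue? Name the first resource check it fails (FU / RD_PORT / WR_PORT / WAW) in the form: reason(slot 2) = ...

reason(slot 2) = RD_PORT

[0] MUL needs rd=2 wr=1: ok; after: ALU=1 MUL=1 MEM=2 BR=1, R=2, W=3
[1] ALU needs rd=1 wr=1: ok; after: ALU=0 MUL=1 MEM=2 BR=1, R=1, W=2
[2] BR needs rd=2 wr=0: RD_PORT; after: ALU=0 MUL=1 MEM=2 BR=1, R=1, W=2
[3] BR needs rd=0 wr=0: ok; after: ALU=0 MUL=1 MEM=2 BR=0, R=1, W=2
[4] ALU needs rd=2 wr=1: FU; after: ALU=0 MUL=1 MEM=2 BR=0, R=1, W=2
[5] ALU needs rd=2 wr=1: FU; after: ALU=0 MUL=1 MEM=2 BR=0, R=1, W=2
[6] ALU needs rd=2 wr=1: FU; after: ALU=0 MUL=1 MEM=2 BR=0, R=1, W=2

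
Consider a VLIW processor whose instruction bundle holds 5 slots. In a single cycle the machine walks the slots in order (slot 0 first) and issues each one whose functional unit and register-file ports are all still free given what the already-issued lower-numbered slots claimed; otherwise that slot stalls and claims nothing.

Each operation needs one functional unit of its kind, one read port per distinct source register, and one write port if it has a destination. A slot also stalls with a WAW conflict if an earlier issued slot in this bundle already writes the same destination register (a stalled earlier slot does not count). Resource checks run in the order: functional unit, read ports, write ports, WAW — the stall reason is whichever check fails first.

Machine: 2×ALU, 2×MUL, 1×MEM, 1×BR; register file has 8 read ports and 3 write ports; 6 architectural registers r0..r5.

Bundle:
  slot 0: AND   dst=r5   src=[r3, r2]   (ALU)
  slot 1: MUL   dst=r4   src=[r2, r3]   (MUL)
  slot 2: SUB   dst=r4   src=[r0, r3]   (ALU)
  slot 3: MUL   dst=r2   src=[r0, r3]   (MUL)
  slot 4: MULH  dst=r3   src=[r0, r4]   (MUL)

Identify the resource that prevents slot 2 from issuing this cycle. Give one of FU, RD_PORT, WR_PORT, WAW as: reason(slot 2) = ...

[0] ALU needs rd=2 wr=1: ok; after: ALU=1 MUL=2 MEM=1 BR=1, R=6, W=2
[1] MUL needs rd=2 wr=1: ok; after: ALU=1 MUL=1 MEM=1 BR=1, R=4, W=1
[2] ALU needs rd=2 wr=1: WAW; after: ALU=1 MUL=1 MEM=1 BR=1, R=4, W=1
[3] MUL needs rd=2 wr=1: ok; after: ALU=1 MUL=0 MEM=1 BR=1, R=2, W=0
[4] MUL needs rd=2 wr=1: FU; after: ALU=1 MUL=0 MEM=1 BR=1, R=2, W=0

reason(slot 2) = WAW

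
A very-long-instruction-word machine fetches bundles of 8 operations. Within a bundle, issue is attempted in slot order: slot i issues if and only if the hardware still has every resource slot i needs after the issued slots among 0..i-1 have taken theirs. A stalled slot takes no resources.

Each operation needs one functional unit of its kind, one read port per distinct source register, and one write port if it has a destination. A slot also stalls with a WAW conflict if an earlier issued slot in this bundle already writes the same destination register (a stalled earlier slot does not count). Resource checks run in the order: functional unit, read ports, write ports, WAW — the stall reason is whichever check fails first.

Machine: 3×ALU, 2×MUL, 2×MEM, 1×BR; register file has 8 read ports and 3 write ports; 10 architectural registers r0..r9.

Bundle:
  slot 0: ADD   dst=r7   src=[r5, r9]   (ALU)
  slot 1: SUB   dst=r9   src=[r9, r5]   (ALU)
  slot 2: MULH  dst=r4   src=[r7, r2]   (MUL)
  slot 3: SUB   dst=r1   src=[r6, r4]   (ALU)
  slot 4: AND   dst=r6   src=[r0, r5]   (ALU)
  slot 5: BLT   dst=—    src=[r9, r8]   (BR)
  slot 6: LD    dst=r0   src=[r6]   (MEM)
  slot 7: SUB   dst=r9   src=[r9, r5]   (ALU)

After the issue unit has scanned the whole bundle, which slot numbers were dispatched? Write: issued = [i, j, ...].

issued = [0, 1, 2, 5]

#0 ALU src=r5,r9 dispatched  <A:2 Mu:2 Ld:2 B:1 rd:6 wr:2>
#1 ALU src=r9,r5 dispatched  <A:1 Mu:2 Ld:2 B:1 rd:4 wr:1>
#2 MUL src=r7,r2 dispatched  <A:1 Mu:1 Ld:2 B:1 rd:2 wr:0>
#3 ALU src=r6,r4 held:WR_PORT  <A:1 Mu:1 Ld:2 B:1 rd:2 wr:0>
#4 ALU src=r0,r5 held:WR_PORT  <A:1 Mu:1 Ld:2 B:1 rd:2 wr:0>
#5 BR src=r9,r8 dispatched  <A:1 Mu:1 Ld:2 B:0 rd:0 wr:0>
#6 MEM src=r6 held:RD_PORT  <A:1 Mu:1 Ld:2 B:0 rd:0 wr:0>
#7 ALU src=r9,r5 held:RD_PORT  <A:1 Mu:1 Ld:2 B:0 rd:0 wr:0>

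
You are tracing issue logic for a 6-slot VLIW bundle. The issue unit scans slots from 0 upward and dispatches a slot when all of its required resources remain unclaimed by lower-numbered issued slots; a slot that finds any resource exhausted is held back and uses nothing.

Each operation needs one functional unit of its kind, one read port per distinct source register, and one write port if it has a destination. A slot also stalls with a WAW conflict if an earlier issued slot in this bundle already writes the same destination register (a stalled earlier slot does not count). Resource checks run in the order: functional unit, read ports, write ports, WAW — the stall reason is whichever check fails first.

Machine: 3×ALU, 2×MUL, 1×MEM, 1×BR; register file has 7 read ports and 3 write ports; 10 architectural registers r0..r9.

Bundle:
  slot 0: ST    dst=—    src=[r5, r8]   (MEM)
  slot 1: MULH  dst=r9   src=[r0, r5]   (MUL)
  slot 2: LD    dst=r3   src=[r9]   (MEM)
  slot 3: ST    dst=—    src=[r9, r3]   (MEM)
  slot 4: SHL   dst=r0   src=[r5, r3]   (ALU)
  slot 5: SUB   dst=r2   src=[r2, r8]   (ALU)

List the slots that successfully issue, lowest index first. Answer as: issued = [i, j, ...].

(0) want 1×MEM +2rd +0wr — yes → AL3|MU2|ME0|BR1|rd5|wr3
(1) want 1×MUL +2rd +1wr — yes → AL3|MU1|ME0|BR1|rd3|wr2
(2) want 1×MEM +1rd +1wr — FU → AL3|MU1|ME0|BR1|rd3|wr2
(3) want 1×MEM +2rd +0wr — FU → AL3|MU1|ME0|BR1|rd3|wr2
(4) want 1×ALU +2rd +1wr — yes → AL2|MU1|ME0|BR1|rd1|wr1
(5) want 1×ALU +2rd +1wr — RD_PORT → AL2|MU1|ME0|BR1|rd1|wr1

issued = [0, 1, 4]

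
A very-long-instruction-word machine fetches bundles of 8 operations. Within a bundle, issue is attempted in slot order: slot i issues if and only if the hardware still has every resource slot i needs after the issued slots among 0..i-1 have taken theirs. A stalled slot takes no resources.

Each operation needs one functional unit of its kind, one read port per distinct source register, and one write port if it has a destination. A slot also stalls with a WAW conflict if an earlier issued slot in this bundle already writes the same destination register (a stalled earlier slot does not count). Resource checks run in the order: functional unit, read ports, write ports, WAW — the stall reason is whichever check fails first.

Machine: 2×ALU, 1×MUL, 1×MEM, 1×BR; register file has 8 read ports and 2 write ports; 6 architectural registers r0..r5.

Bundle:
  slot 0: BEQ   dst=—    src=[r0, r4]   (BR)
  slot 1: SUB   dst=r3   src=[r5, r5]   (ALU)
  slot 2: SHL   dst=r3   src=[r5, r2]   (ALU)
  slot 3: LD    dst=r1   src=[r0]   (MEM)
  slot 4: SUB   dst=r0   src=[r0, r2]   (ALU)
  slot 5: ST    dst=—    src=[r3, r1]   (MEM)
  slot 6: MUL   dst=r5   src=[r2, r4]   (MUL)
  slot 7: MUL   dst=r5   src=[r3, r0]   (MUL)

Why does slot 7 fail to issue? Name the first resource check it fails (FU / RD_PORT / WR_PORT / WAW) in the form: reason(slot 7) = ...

[0] BR needs rd=2 wr=0: ok; after: ALU=2 MUL=1 MEM=1 BR=0, R=6, W=2
[1] ALU needs rd=1 wr=1: ok; after: ALU=1 MUL=1 MEM=1 BR=0, R=5, W=1
[2] ALU needs rd=2 wr=1: WAW; after: ALU=1 MUL=1 MEM=1 BR=0, R=5, W=1
[3] MEM needs rd=1 wr=1: ok; after: ALU=1 MUL=1 MEM=0 BR=0, R=4, W=0
[4] ALU needs rd=2 wr=1: WR_PORT; after: ALU=1 MUL=1 MEM=0 BR=0, R=4, W=0
[5] MEM needs rd=2 wr=0: FU; after: ALU=1 MUL=1 MEM=0 BR=0, R=4, W=0
[6] MUL needs rd=2 wr=1: WR_PORT; after: ALU=1 MUL=1 MEM=0 BR=0, R=4, W=0
[7] MUL needs rd=2 wr=1: WR_PORT; after: ALU=1 MUL=1 MEM=0 BR=0, R=4, W=0

reason(slot 7) = WR_PORT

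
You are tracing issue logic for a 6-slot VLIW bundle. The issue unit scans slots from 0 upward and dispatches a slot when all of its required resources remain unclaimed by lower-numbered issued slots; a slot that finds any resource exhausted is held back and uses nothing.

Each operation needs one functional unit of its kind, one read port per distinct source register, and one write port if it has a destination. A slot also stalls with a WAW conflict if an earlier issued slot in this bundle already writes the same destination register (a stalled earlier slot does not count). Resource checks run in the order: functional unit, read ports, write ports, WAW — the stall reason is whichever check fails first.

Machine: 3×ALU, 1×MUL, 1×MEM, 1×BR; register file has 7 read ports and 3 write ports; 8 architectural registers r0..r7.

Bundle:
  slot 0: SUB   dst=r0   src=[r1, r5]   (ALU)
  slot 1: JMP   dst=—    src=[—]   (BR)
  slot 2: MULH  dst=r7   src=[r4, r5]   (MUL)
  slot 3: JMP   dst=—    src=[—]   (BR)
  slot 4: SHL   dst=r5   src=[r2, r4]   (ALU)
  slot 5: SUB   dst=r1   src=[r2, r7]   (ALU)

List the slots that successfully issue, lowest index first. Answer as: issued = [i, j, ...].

slot 0 (ALU): ISSUE — free A2,Mu1,Ld1,B1 rp5 wp2
slot 1 (BR): ISSUE — free A2,Mu1,Ld1,B0 rp5 wp2
slot 2 (MUL): ISSUE — free A2,Mu0,Ld1,B0 rp3 wp1
slot 3 (BR): stall FU — free A2,Mu0,Ld1,B0 rp3 wp1
slot 4 (ALU): ISSUE — free A1,Mu0,Ld1,B0 rp1 wp0
slot 5 (ALU): stall RD_PORT — free A1,Mu0,Ld1,B0 rp1 wp0

issued = [0, 1, 2, 4]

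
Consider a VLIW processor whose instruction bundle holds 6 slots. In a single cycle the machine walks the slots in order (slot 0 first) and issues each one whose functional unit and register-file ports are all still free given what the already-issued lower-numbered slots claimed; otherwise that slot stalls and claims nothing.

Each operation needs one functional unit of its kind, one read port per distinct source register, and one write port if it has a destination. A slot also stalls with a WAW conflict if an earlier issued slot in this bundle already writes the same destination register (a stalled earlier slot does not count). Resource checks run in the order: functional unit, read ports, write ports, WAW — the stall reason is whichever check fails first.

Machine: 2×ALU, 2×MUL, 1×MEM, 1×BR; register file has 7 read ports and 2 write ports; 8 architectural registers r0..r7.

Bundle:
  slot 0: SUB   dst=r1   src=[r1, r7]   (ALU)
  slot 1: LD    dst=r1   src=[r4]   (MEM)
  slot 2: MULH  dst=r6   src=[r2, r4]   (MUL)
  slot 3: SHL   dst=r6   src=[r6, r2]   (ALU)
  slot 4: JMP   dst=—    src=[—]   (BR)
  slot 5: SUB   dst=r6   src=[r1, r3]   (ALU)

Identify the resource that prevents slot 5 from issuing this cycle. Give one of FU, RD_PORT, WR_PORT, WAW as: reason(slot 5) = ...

slot 0 (ALU): ISSUE — free A1,Mu2,Ld1,B1 rp5 wp1
slot 1 (MEM): stall WAW — free A1,Mu2,Ld1,B1 rp5 wp1
slot 2 (MUL): ISSUE — free A1,Mu1,Ld1,B1 rp3 wp0
slot 3 (ALU): stall WR_PORT — free A1,Mu1,Ld1,B1 rp3 wp0
slot 4 (BR): ISSUE — free A1,Mu1,Ld1,B0 rp3 wp0
slot 5 (ALU): stall WR_PORT — free A1,Mu1,Ld1,B0 rp3 wp0

reason(slot 5) = WR_PORT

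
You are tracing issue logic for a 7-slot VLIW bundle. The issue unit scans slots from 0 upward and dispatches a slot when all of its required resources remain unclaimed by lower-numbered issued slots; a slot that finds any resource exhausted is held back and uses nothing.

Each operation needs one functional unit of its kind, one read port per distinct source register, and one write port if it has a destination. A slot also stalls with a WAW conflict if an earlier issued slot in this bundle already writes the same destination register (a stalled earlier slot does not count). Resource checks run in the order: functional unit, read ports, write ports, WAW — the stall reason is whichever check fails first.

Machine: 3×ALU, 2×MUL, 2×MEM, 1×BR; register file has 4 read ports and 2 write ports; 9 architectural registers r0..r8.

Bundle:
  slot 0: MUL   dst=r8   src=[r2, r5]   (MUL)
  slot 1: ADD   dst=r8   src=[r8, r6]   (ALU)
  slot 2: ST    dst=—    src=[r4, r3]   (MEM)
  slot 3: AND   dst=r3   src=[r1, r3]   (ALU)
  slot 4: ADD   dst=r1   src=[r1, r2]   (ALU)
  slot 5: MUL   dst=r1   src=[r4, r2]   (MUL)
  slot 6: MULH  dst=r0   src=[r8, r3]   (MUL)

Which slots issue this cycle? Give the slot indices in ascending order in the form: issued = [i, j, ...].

issued = [0, 2]

  0. MUL→r8 ⇒ go  {3A/1Mu/2Ld/1B | 2r 1w}
  1. ALU→r8 ⇒ no(WAW)  {3A/1Mu/2Ld/1B | 2r 1w}
  2. MEM ⇒ go  {3A/1Mu/1Ld/1B | 0r 1w}
  3. ALU→r3 ⇒ no(RD_PORT)  {3A/1Mu/1Ld/1B | 0r 1w}
  4. ALU→r1 ⇒ no(RD_PORT)  {3A/1Mu/1Ld/1B | 0r 1w}
  5. MUL→r1 ⇒ no(RD_PORT)  {3A/1Mu/1Ld/1B | 0r 1w}
  6. MUL→r0 ⇒ no(RD_PORT)  {3A/1Mu/1Ld/1B | 0r 1w}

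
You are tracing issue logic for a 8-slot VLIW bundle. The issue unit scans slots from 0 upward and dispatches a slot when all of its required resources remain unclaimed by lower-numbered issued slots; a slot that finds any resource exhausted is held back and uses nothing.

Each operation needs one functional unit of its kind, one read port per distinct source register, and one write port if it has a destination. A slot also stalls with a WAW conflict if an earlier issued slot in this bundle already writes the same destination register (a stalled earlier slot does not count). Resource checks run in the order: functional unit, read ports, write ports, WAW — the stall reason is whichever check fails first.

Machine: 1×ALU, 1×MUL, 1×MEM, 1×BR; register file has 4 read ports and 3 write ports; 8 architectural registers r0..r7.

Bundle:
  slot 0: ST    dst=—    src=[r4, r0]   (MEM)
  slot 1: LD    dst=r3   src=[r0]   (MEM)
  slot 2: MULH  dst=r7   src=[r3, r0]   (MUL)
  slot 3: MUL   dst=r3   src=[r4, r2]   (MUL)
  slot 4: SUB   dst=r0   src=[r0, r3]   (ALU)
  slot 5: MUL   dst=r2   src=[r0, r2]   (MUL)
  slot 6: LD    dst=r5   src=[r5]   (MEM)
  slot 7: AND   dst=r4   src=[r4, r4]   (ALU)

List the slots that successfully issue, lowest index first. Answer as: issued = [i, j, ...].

slot 0 (MEM): ISSUE — free A1,Mu1,Ld0,B1 rp2 wp3
slot 1 (MEM): stall FU — free A1,Mu1,Ld0,B1 rp2 wp3
slot 2 (MUL): ISSUE — free A1,Mu0,Ld0,B1 rp0 wp2
slot 3 (MUL): stall FU — free A1,Mu0,Ld0,B1 rp0 wp2
slot 4 (ALU): stall RD_PORT — free A1,Mu0,Ld0,B1 rp0 wp2
slot 5 (MUL): stall FU — free A1,Mu0,Ld0,B1 rp0 wp2
slot 6 (MEM): stall FU — free A1,Mu0,Ld0,B1 rp0 wp2
slot 7 (ALU): stall RD_PORT — free A1,Mu0,Ld0,B1 rp0 wp2

issued = [0, 2]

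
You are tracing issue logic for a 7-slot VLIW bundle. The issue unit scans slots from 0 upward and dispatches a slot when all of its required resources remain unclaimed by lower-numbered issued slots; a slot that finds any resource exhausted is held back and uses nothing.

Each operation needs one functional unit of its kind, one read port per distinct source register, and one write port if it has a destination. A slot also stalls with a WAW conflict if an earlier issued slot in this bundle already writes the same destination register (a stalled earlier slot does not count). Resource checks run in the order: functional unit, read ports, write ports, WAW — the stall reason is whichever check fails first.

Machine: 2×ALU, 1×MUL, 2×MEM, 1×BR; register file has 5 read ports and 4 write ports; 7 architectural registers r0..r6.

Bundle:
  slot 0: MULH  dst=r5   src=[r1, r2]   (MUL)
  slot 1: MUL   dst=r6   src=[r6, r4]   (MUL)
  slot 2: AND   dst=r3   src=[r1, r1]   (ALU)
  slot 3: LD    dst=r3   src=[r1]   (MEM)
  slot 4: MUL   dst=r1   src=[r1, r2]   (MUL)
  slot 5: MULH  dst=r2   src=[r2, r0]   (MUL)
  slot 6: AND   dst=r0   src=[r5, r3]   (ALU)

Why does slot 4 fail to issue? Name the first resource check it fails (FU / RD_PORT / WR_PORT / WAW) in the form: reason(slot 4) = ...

reason(slot 4) = FU

[0] MUL needs rd=2 wr=1: ok; after: ALU=2 MUL=0 MEM=2 BR=1, R=3, W=3
[1] MUL needs rd=2 wr=1: FU; after: ALU=2 MUL=0 MEM=2 BR=1, R=3, W=3
[2] ALU needs rd=1 wr=1: ok; after: ALU=1 MUL=0 MEM=2 BR=1, R=2, W=2
[3] MEM needs rd=1 wr=1: WAW; after: ALU=1 MUL=0 MEM=2 BR=1, R=2, W=2
[4] MUL needs rd=2 wr=1: FU; after: ALU=1 MUL=0 MEM=2 BR=1, R=2, W=2
[5] MUL needs rd=2 wr=1: FU; after: ALU=1 MUL=0 MEM=2 BR=1, R=2, W=2
[6] ALU needs rd=2 wr=1: ok; after: ALU=0 MUL=0 MEM=2 BR=1, R=0, W=1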